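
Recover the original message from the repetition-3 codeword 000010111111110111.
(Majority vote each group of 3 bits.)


Groups: 000, 010, 111, 111, 110, 111
Majority votes: 001111

001111


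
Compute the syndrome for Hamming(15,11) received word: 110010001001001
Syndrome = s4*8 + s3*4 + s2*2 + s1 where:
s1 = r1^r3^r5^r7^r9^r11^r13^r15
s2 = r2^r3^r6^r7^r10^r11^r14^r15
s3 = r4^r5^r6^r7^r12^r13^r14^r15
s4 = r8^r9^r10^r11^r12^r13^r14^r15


s1=0, s2=0, s3=1, s4=1

Syndrome = 12 (error at position 12)


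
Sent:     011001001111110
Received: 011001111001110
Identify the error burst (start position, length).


XOR: 000000110110000

Burst at position 6, length 5


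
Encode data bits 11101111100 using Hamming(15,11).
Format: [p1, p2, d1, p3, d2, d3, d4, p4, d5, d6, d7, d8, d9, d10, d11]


Parity bits: p1=1, p2=0, p3=0, p4=1

101011011111100


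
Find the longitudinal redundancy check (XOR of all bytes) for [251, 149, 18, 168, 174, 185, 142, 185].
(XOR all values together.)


XOR chain: 251 ^ 149 ^ 18 ^ 168 ^ 174 ^ 185 ^ 142 ^ 185 = 244

244


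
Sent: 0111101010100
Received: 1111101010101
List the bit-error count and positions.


XOR: 1000000000001

2 error(s) at position(s): 0, 12


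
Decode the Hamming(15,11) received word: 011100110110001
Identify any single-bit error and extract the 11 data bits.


Syndrome = 4: error at position 4

Data: 10010110001 (corrected bit 4)


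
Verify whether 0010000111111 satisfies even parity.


Number of 1s: 7

No, parity error (7 ones)


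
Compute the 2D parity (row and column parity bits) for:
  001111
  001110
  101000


Row parities: 010
Column parities: 101001

Row P: 010, Col P: 101001, Corner: 1


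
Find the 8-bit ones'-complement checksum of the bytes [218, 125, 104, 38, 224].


Sum = 709 mod 256 = 197
Complement = 58

58


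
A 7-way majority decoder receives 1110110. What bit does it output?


Ones: 5 out of 7
Threshold: 4

1 (5/7 voted 1)


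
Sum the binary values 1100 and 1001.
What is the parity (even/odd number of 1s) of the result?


1100 = 12
1001 = 9
Sum = 21 = 10101
1s count = 3

odd parity (3 ones in 10101)


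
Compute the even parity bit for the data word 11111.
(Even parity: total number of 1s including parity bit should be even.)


Number of 1s in data: 5
Parity bit: 1

1


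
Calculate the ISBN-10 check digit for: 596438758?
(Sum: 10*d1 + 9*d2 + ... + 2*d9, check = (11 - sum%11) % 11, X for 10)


Weighted sum: 324
324 mod 11 = 5

Check digit: 6


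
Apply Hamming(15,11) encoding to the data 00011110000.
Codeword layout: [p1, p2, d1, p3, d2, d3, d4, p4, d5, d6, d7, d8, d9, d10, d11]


Parity bits: p1=1, p2=1, p3=1, p4=1

110100111110000


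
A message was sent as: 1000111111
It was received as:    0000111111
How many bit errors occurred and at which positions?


XOR: 1000000000

1 error(s) at position(s): 0


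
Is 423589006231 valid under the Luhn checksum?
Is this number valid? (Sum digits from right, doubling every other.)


Luhn sum = 49
49 mod 10 = 9

Invalid (Luhn sum mod 10 = 9)


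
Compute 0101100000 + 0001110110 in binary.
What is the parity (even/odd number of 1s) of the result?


0101100000 = 352
0001110110 = 118
Sum = 470 = 111010110
1s count = 6

even parity (6 ones in 111010110)


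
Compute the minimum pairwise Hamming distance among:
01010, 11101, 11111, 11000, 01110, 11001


Comparing all pairs, minimum distance: 1
Can detect 0 errors, correct 0 errors

1


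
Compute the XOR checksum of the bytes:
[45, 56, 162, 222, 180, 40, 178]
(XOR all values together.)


XOR chain: 45 ^ 56 ^ 162 ^ 222 ^ 180 ^ 40 ^ 178 = 71

71


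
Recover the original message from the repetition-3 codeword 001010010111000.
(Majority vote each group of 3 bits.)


Groups: 001, 010, 010, 111, 000
Majority votes: 00010

00010


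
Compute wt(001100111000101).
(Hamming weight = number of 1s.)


Counting 1s in 001100111000101

7


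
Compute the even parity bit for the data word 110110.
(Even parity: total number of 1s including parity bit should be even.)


Number of 1s in data: 4
Parity bit: 0

0


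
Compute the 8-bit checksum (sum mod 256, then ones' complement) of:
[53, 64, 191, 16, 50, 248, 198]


Sum = 820 mod 256 = 52
Complement = 203

203


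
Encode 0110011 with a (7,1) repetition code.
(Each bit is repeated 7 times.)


Each bit -> 7 copies

0000000111111111111110000000000000011111111111111


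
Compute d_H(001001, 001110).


XOR: 000111
Count of 1s: 3

3


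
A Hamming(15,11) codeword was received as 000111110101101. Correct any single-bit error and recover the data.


Syndrome = 12: error at position 12

Data: 01110100101 (corrected bit 12)


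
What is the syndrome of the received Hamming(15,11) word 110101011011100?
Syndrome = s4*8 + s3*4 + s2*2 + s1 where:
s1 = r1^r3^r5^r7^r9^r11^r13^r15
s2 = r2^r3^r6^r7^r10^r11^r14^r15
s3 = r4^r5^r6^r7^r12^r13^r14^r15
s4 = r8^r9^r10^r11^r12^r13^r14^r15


s1=0, s2=1, s3=0, s4=1

Syndrome = 10 (error at position 10)


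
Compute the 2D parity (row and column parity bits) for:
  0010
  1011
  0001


Row parities: 111
Column parities: 1000

Row P: 111, Col P: 1000, Corner: 1


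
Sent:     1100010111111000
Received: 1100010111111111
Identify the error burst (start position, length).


XOR: 0000000000000111

Burst at position 13, length 3


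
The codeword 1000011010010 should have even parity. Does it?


Number of 1s: 5

No, parity error (5 ones)


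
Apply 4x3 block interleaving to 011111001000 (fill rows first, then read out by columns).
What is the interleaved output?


Matrix:
  011
  111
  001
  000
Read columns: 010011001110

010011001110


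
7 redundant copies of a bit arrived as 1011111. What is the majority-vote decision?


Ones: 6 out of 7
Threshold: 4

1 (6/7 voted 1)


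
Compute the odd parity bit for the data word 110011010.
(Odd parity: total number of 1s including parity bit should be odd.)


Number of 1s in data: 5
Parity bit: 0

0


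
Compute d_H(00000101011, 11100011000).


XOR: 11100110011
Count of 1s: 7

7


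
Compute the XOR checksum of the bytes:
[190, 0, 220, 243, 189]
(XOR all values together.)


XOR chain: 190 ^ 0 ^ 220 ^ 243 ^ 189 = 44

44


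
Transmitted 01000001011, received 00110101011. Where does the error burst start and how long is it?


XOR: 01110100000

Burst at position 1, length 5


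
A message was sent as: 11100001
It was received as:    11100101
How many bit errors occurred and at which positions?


XOR: 00000100

1 error(s) at position(s): 5


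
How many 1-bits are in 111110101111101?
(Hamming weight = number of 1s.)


Counting 1s in 111110101111101

12


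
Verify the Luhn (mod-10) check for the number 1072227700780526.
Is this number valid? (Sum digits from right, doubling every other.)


Luhn sum = 55
55 mod 10 = 5

Invalid (Luhn sum mod 10 = 5)


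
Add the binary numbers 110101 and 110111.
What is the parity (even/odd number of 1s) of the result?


110101 = 53
110111 = 55
Sum = 108 = 1101100
1s count = 4

even parity (4 ones in 1101100)


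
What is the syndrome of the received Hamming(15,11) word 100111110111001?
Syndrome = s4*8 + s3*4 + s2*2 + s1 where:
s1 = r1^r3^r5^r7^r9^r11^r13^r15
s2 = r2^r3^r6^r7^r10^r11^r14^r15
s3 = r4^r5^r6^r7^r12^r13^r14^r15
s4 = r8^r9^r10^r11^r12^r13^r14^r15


s1=1, s2=1, s3=0, s4=1

Syndrome = 11 (error at position 11)


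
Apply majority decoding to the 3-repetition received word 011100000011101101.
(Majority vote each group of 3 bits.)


Groups: 011, 100, 000, 011, 101, 101
Majority votes: 100111

100111


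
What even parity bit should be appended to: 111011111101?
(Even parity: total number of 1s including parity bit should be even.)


Number of 1s in data: 10
Parity bit: 0

0


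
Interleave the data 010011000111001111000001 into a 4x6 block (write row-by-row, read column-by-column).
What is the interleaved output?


Matrix:
  010011
  000111
  001111
  000001
Read columns: 000010000010011011101111

000010000010011011101111


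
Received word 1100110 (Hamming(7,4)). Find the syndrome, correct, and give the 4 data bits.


Syndrome = 0: no error detected

Data: 0110 (no errors)


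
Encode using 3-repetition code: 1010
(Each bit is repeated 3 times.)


Each bit -> 3 copies

111000111000


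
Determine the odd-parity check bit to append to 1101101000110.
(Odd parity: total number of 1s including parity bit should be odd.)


Number of 1s in data: 7
Parity bit: 0

0


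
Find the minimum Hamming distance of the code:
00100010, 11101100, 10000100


Comparing all pairs, minimum distance: 3
Can detect 2 errors, correct 1 errors

3


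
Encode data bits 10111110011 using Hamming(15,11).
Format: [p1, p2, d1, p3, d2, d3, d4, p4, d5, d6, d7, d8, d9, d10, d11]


Parity bits: p1=1, p2=1, p3=0, p4=1

111001111110011


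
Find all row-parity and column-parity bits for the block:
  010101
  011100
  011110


Row parities: 110
Column parities: 010111

Row P: 110, Col P: 010111, Corner: 0


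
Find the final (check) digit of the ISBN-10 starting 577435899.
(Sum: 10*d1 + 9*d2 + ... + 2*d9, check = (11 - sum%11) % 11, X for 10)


Weighted sum: 317
317 mod 11 = 9

Check digit: 2


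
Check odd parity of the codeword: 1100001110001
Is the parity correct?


Number of 1s: 6

No, parity error (6 ones)


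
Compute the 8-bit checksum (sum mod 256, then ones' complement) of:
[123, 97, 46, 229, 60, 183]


Sum = 738 mod 256 = 226
Complement = 29

29


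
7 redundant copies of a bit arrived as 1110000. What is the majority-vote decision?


Ones: 3 out of 7
Threshold: 4

0 (3/7 voted 1)


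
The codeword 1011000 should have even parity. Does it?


Number of 1s: 3

No, parity error (3 ones)


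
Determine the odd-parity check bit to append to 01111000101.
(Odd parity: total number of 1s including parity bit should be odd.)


Number of 1s in data: 6
Parity bit: 1

1


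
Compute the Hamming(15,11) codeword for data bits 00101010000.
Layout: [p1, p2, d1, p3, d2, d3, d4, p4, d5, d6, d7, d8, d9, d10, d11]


Parity bits: p1=0, p2=0, p3=1, p4=0

000101001010000


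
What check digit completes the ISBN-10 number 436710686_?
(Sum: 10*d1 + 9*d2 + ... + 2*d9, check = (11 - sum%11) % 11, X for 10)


Weighted sum: 230
230 mod 11 = 10

Check digit: 1


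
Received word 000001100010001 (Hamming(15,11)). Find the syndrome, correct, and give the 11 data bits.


Syndrome = 5: error at position 5

Data: 01110010001 (corrected bit 5)


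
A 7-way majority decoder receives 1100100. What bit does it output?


Ones: 3 out of 7
Threshold: 4

0 (3/7 voted 1)


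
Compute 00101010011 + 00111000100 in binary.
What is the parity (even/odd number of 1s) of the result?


00101010011 = 339
00111000100 = 452
Sum = 791 = 1100010111
1s count = 6

even parity (6 ones in 1100010111)


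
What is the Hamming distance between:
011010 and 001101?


XOR: 010111
Count of 1s: 4

4


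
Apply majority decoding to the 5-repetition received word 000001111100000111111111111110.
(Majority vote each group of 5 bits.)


Groups: 00000, 11111, 00000, 11111, 11111, 11110
Majority votes: 010111

010111


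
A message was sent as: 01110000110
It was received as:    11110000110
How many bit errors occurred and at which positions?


XOR: 10000000000

1 error(s) at position(s): 0


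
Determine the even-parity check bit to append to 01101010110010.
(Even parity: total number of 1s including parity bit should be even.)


Number of 1s in data: 7
Parity bit: 1

1


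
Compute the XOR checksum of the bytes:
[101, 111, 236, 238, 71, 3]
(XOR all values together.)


XOR chain: 101 ^ 111 ^ 236 ^ 238 ^ 71 ^ 3 = 76

76


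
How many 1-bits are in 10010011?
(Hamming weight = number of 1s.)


Counting 1s in 10010011

4


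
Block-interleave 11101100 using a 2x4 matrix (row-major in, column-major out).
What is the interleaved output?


Matrix:
  1110
  1100
Read columns: 11111000

11111000


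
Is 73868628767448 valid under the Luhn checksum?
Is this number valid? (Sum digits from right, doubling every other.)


Luhn sum = 82
82 mod 10 = 2

Invalid (Luhn sum mod 10 = 2)


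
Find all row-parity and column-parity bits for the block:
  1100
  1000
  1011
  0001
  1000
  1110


Row parities: 011111
Column parities: 1000

Row P: 011111, Col P: 1000, Corner: 1


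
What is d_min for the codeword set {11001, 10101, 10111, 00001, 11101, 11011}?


Comparing all pairs, minimum distance: 1
Can detect 0 errors, correct 0 errors

1


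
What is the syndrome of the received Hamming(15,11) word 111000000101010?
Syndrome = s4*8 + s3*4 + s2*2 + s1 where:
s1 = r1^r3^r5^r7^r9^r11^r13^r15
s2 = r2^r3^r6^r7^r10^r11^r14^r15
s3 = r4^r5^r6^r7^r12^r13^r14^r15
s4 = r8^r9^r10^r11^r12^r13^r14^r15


s1=0, s2=0, s3=0, s4=1

Syndrome = 8 (error at position 8)


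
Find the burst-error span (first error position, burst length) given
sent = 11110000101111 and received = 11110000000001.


XOR: 00000000101110

Burst at position 8, length 5


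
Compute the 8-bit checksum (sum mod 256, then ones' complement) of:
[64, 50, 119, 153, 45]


Sum = 431 mod 256 = 175
Complement = 80

80


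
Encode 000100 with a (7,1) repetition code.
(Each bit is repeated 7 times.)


Each bit -> 7 copies

000000000000000000000111111100000000000000


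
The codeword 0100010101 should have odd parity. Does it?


Number of 1s: 4

No, parity error (4 ones)


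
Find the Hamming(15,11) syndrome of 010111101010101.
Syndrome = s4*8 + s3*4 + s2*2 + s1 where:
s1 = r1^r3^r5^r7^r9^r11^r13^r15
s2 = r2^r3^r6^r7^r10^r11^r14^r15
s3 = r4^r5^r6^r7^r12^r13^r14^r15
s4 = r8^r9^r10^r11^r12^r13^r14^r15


s1=0, s2=1, s3=0, s4=0

Syndrome = 2 (error at position 2)


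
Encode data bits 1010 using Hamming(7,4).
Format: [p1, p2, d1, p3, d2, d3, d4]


Parity bits: p1=1, p2=0, p3=1

1011010


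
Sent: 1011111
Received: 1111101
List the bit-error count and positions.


XOR: 0100010

2 error(s) at position(s): 1, 5


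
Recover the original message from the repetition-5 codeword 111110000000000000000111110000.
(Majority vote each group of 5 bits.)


Groups: 11111, 00000, 00000, 00000, 01111, 10000
Majority votes: 100010

100010


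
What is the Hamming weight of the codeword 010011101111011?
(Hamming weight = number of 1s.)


Counting 1s in 010011101111011

10


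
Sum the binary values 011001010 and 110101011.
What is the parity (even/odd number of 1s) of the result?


011001010 = 202
110101011 = 427
Sum = 629 = 1001110101
1s count = 6

even parity (6 ones in 1001110101)


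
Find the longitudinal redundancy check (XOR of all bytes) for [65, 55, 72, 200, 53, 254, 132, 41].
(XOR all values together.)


XOR chain: 65 ^ 55 ^ 72 ^ 200 ^ 53 ^ 254 ^ 132 ^ 41 = 144

144


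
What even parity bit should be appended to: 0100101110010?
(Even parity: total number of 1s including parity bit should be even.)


Number of 1s in data: 6
Parity bit: 0

0


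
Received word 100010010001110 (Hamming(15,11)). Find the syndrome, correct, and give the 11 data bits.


Syndrome = 3: error at position 3

Data: 11000001110 (corrected bit 3)


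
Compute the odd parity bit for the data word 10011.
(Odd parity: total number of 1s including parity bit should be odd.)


Number of 1s in data: 3
Parity bit: 0

0


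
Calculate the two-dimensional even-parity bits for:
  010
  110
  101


Row parities: 100
Column parities: 001

Row P: 100, Col P: 001, Corner: 1


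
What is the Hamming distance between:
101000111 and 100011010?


XOR: 001011101
Count of 1s: 5

5


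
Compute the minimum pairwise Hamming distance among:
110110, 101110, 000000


Comparing all pairs, minimum distance: 2
Can detect 1 errors, correct 0 errors

2


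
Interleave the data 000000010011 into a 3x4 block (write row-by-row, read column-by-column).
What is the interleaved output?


Matrix:
  0000
  0001
  0011
Read columns: 000000001011

000000001011


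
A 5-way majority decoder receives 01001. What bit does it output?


Ones: 2 out of 5
Threshold: 3

0 (2/5 voted 1)


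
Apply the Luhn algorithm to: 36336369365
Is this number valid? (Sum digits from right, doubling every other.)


Luhn sum = 53
53 mod 10 = 3

Invalid (Luhn sum mod 10 = 3)


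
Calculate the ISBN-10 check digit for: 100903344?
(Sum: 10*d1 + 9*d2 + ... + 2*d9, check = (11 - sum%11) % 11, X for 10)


Weighted sum: 120
120 mod 11 = 10

Check digit: 1


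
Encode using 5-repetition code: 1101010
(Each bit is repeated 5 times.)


Each bit -> 5 copies

11111111110000011111000001111100000


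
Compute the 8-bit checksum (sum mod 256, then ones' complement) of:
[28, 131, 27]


Sum = 186 mod 256 = 186
Complement = 69

69


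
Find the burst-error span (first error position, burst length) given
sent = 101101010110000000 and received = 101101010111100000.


XOR: 000000000001100000

Burst at position 11, length 2


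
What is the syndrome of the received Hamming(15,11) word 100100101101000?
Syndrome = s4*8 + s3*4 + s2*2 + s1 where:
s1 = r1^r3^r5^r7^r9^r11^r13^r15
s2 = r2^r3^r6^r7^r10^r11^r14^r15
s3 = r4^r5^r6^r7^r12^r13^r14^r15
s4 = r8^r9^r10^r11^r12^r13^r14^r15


s1=1, s2=0, s3=1, s4=1

Syndrome = 13 (error at position 13)


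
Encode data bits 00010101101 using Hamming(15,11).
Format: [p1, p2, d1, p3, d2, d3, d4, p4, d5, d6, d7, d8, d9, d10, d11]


Parity bits: p1=1, p2=1, p3=0, p4=0

110000100101101


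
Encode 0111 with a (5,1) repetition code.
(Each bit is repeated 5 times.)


Each bit -> 5 copies

00000111111111111111


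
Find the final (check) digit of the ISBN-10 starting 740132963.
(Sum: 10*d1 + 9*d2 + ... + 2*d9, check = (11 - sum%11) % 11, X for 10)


Weighted sum: 201
201 mod 11 = 3

Check digit: 8


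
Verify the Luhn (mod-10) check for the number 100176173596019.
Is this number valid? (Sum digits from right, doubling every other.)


Luhn sum = 46
46 mod 10 = 6

Invalid (Luhn sum mod 10 = 6)


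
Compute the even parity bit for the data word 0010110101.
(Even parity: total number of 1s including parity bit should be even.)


Number of 1s in data: 5
Parity bit: 1

1


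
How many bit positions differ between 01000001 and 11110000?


XOR: 10110001
Count of 1s: 4

4


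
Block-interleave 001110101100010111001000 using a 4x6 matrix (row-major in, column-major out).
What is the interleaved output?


Matrix:
  001110
  101100
  010111
  001000
Read columns: 010000101101111010100010

010000101101111010100010


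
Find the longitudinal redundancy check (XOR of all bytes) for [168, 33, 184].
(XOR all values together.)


XOR chain: 168 ^ 33 ^ 184 = 49

49


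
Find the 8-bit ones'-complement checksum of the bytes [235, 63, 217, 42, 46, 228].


Sum = 831 mod 256 = 63
Complement = 192

192


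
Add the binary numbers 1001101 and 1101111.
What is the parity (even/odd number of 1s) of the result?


1001101 = 77
1101111 = 111
Sum = 188 = 10111100
1s count = 5

odd parity (5 ones in 10111100)


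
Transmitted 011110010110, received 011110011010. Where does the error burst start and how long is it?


XOR: 000000001100

Burst at position 8, length 2


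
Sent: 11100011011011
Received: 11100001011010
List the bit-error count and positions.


XOR: 00000010000001

2 error(s) at position(s): 6, 13


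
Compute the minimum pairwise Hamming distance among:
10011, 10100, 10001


Comparing all pairs, minimum distance: 1
Can detect 0 errors, correct 0 errors

1


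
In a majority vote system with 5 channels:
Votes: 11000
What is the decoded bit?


Ones: 2 out of 5
Threshold: 3

0 (2/5 voted 1)


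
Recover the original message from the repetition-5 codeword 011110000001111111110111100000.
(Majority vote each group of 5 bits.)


Groups: 01111, 00000, 01111, 11111, 01111, 00000
Majority votes: 101110

101110


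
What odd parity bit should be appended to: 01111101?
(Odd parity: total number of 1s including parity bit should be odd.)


Number of 1s in data: 6
Parity bit: 1

1


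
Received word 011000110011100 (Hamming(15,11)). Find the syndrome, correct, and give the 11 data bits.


Syndrome = 4: error at position 4

Data: 10010011100 (corrected bit 4)


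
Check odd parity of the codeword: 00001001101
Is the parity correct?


Number of 1s: 4

No, parity error (4 ones)


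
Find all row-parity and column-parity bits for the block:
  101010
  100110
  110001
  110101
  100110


Row parities: 11101
Column parities: 101110

Row P: 11101, Col P: 101110, Corner: 0


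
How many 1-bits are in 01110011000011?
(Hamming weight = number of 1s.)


Counting 1s in 01110011000011

7


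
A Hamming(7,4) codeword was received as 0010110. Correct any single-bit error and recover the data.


Syndrome = 0: no error detected

Data: 1110 (no errors)


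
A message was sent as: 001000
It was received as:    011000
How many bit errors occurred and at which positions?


XOR: 010000

1 error(s) at position(s): 1


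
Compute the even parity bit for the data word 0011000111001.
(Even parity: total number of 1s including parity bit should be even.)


Number of 1s in data: 6
Parity bit: 0

0


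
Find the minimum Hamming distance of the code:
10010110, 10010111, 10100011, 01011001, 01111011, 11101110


Comparing all pairs, minimum distance: 1
Can detect 0 errors, correct 0 errors

1


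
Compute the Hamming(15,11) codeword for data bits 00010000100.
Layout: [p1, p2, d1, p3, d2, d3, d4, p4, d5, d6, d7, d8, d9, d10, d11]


Parity bits: p1=0, p2=1, p3=0, p4=1

010000110000100


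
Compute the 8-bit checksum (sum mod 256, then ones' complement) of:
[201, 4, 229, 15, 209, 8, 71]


Sum = 737 mod 256 = 225
Complement = 30

30


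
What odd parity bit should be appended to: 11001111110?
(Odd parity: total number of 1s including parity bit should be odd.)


Number of 1s in data: 8
Parity bit: 1

1


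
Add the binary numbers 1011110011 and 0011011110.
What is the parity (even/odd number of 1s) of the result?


1011110011 = 755
0011011110 = 222
Sum = 977 = 1111010001
1s count = 6

even parity (6 ones in 1111010001)


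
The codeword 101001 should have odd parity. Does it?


Number of 1s: 3

Yes, parity is correct (3 ones)


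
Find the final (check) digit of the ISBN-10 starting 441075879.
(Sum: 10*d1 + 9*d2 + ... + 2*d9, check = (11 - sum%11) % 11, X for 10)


Weighted sum: 222
222 mod 11 = 2

Check digit: 9


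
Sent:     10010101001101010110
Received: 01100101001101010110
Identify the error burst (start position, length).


XOR: 11110000000000000000

Burst at position 0, length 4


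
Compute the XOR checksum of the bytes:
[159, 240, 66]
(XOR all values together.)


XOR chain: 159 ^ 240 ^ 66 = 45

45


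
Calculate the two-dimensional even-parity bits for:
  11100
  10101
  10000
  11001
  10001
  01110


Row parities: 111101
Column parities: 11111

Row P: 111101, Col P: 11111, Corner: 1


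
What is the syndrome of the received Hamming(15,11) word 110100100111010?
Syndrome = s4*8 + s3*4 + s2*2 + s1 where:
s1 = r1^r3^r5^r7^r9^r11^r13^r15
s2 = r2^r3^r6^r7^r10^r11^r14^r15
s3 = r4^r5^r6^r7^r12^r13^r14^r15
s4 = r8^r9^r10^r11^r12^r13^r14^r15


s1=1, s2=1, s3=0, s4=0

Syndrome = 3 (error at position 3)


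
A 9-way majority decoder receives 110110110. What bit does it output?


Ones: 6 out of 9
Threshold: 5

1 (6/9 voted 1)


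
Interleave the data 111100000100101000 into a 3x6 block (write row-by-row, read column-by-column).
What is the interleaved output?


Matrix:
  111100
  000100
  101000
Read columns: 101100101110000000

101100101110000000


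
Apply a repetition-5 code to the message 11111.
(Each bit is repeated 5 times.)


Each bit -> 5 copies

1111111111111111111111111


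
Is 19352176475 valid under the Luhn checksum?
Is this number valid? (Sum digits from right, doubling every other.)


Luhn sum = 42
42 mod 10 = 2

Invalid (Luhn sum mod 10 = 2)


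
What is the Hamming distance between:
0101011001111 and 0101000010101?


XOR: 0000011011010
Count of 1s: 5

5


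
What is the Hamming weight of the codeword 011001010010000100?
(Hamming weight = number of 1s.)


Counting 1s in 011001010010000100

6


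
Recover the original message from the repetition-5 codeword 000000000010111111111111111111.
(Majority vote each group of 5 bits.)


Groups: 00000, 00000, 10111, 11111, 11111, 11111
Majority votes: 001111

001111


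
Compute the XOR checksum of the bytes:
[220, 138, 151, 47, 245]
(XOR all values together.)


XOR chain: 220 ^ 138 ^ 151 ^ 47 ^ 245 = 27

27


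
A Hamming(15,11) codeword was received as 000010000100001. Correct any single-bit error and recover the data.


Syndrome = 0: no error detected

Data: 01000100001 (no errors)


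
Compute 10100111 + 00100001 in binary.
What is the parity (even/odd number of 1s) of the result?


10100111 = 167
00100001 = 33
Sum = 200 = 11001000
1s count = 3

odd parity (3 ones in 11001000)


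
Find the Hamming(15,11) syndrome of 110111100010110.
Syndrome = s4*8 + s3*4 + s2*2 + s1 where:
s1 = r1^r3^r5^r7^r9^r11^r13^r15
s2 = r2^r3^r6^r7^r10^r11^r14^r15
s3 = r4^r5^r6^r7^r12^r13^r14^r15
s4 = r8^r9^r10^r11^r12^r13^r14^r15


s1=1, s2=1, s3=0, s4=1

Syndrome = 11 (error at position 11)


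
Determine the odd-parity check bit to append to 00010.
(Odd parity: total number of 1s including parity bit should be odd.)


Number of 1s in data: 1
Parity bit: 0

0


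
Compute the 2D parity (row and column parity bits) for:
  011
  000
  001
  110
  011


Row parities: 00100
Column parities: 111

Row P: 00100, Col P: 111, Corner: 1


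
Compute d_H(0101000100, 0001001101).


XOR: 0100001001
Count of 1s: 3

3


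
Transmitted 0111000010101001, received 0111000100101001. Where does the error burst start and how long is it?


XOR: 0000000110000000

Burst at position 7, length 2


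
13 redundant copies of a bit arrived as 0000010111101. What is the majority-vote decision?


Ones: 6 out of 13
Threshold: 7

0 (6/13 voted 1)


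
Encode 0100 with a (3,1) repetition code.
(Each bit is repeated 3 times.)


Each bit -> 3 copies

000111000000


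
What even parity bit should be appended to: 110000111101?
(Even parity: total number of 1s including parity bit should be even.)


Number of 1s in data: 7
Parity bit: 1

1


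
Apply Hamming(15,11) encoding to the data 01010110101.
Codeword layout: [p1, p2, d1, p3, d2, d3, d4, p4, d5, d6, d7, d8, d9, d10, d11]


Parity bits: p1=1, p2=0, p3=0, p4=0

100010100110101


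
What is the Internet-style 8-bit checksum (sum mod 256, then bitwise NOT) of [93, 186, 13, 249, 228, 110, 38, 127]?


Sum = 1044 mod 256 = 20
Complement = 235

235


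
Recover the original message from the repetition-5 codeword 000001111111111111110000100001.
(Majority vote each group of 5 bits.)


Groups: 00000, 11111, 11111, 11111, 00001, 00001
Majority votes: 011100

011100


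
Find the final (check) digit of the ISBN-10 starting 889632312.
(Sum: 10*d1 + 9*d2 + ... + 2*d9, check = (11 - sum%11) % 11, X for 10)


Weighted sum: 313
313 mod 11 = 5

Check digit: 6


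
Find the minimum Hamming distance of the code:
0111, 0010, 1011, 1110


Comparing all pairs, minimum distance: 2
Can detect 1 errors, correct 0 errors

2


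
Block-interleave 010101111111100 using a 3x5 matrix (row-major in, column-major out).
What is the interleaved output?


Matrix:
  01010
  11111
  11100
Read columns: 011111011110010

011111011110010


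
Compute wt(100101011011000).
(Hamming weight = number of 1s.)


Counting 1s in 100101011011000

7


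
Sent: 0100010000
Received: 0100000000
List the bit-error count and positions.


XOR: 0000010000

1 error(s) at position(s): 5


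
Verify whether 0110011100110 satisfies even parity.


Number of 1s: 7

No, parity error (7 ones)


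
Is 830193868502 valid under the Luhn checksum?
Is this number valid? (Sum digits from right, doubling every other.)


Luhn sum = 50
50 mod 10 = 0

Valid (Luhn sum mod 10 = 0)


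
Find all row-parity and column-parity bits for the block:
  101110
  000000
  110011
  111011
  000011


Row parities: 00010
Column parities: 100101

Row P: 00010, Col P: 100101, Corner: 1


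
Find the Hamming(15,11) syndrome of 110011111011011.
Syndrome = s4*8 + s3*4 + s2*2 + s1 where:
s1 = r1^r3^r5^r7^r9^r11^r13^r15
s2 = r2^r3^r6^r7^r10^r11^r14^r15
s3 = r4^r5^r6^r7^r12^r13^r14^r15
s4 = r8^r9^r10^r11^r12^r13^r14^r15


s1=0, s2=0, s3=0, s4=0

Syndrome = 0 (no error)


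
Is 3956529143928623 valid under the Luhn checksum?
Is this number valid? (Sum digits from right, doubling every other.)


Luhn sum = 77
77 mod 10 = 7

Invalid (Luhn sum mod 10 = 7)


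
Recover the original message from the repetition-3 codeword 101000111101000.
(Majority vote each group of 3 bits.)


Groups: 101, 000, 111, 101, 000
Majority votes: 10110

10110


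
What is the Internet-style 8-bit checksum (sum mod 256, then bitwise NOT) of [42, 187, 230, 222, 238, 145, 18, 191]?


Sum = 1273 mod 256 = 249
Complement = 6

6


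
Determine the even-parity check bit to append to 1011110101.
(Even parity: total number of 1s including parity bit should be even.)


Number of 1s in data: 7
Parity bit: 1

1


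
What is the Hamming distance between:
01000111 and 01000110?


XOR: 00000001
Count of 1s: 1

1


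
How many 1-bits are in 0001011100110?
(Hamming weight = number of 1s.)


Counting 1s in 0001011100110

6


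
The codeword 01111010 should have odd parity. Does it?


Number of 1s: 5

Yes, parity is correct (5 ones)


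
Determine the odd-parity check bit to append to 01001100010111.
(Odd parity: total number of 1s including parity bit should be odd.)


Number of 1s in data: 7
Parity bit: 0

0


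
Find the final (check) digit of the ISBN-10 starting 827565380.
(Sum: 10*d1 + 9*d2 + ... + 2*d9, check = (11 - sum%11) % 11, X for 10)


Weighted sum: 286
286 mod 11 = 0

Check digit: 0


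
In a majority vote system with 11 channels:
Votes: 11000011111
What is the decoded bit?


Ones: 7 out of 11
Threshold: 6

1 (7/11 voted 1)


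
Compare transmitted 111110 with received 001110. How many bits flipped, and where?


XOR: 110000

2 error(s) at position(s): 0, 1


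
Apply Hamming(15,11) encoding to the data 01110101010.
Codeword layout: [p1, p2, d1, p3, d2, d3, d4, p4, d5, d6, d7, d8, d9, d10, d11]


Parity bits: p1=0, p2=0, p3=1, p4=1

000111110101010


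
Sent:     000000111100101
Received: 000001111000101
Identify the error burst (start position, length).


XOR: 000001000100000

Burst at position 5, length 5


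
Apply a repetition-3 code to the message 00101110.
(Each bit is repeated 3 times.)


Each bit -> 3 copies

000000111000111111111000


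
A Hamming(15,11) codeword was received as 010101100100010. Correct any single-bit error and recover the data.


Syndrome = 3: error at position 3

Data: 10110100010 (corrected bit 3)


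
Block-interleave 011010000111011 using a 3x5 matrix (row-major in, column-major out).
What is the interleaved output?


Matrix:
  01101
  00001
  11011
Read columns: 001101100001111

001101100001111


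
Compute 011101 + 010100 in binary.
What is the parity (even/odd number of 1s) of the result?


011101 = 29
010100 = 20
Sum = 49 = 110001
1s count = 3

odd parity (3 ones in 110001)


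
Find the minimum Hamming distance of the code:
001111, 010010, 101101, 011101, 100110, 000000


Comparing all pairs, minimum distance: 2
Can detect 1 errors, correct 0 errors

2


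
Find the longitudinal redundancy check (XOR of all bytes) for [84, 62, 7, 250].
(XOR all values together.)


XOR chain: 84 ^ 62 ^ 7 ^ 250 = 151

151


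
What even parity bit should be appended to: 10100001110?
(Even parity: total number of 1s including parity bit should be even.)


Number of 1s in data: 5
Parity bit: 1

1


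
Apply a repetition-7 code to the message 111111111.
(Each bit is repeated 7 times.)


Each bit -> 7 copies

111111111111111111111111111111111111111111111111111111111111111


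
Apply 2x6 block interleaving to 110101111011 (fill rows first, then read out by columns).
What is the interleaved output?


Matrix:
  110101
  111011
Read columns: 111101100111

111101100111


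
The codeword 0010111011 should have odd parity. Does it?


Number of 1s: 6

No, parity error (6 ones)


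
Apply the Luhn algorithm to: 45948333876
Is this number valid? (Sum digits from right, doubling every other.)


Luhn sum = 64
64 mod 10 = 4

Invalid (Luhn sum mod 10 = 4)


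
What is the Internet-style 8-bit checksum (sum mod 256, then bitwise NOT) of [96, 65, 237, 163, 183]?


Sum = 744 mod 256 = 232
Complement = 23

23


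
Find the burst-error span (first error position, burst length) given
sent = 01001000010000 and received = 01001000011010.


XOR: 00000000001010

Burst at position 10, length 3


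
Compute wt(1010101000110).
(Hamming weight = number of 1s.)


Counting 1s in 1010101000110

6


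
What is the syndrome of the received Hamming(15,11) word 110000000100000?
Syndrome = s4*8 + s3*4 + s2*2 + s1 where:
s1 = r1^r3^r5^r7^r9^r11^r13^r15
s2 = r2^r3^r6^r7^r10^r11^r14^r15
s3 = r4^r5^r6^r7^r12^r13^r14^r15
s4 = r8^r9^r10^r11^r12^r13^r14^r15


s1=1, s2=0, s3=0, s4=1

Syndrome = 9 (error at position 9)


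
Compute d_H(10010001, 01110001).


XOR: 11100000
Count of 1s: 3

3


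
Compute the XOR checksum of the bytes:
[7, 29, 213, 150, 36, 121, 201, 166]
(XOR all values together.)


XOR chain: 7 ^ 29 ^ 213 ^ 150 ^ 36 ^ 121 ^ 201 ^ 166 = 107

107


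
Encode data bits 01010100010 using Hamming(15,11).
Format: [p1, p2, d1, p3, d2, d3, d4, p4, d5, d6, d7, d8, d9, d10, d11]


Parity bits: p1=0, p2=1, p3=1, p4=0

010110100100010


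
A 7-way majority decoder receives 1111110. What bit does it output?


Ones: 6 out of 7
Threshold: 4

1 (6/7 voted 1)


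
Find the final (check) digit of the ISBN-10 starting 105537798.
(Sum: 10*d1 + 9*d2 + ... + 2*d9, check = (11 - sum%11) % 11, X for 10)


Weighted sum: 209
209 mod 11 = 0

Check digit: 0


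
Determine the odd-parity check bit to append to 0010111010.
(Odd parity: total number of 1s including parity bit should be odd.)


Number of 1s in data: 5
Parity bit: 0

0


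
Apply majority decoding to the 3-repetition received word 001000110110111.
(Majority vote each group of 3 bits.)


Groups: 001, 000, 110, 110, 111
Majority votes: 00111

00111


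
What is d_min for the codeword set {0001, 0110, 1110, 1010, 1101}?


Comparing all pairs, minimum distance: 1
Can detect 0 errors, correct 0 errors

1


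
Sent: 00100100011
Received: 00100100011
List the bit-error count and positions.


XOR: 00000000000

0 errors (received matches sent)


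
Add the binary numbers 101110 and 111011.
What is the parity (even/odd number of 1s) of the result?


101110 = 46
111011 = 59
Sum = 105 = 1101001
1s count = 4

even parity (4 ones in 1101001)


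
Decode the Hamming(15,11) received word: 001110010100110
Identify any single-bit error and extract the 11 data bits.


Syndrome = 3: error at position 3

Data: 01000100110 (corrected bit 3)


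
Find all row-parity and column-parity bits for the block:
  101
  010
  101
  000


Row parities: 0100
Column parities: 010

Row P: 0100, Col P: 010, Corner: 1


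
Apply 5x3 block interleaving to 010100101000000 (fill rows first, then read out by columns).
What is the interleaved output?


Matrix:
  010
  100
  101
  000
  000
Read columns: 011001000000100

011001000000100


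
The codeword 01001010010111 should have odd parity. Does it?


Number of 1s: 7

Yes, parity is correct (7 ones)


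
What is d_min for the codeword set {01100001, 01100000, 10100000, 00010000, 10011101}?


Comparing all pairs, minimum distance: 1
Can detect 0 errors, correct 0 errors

1


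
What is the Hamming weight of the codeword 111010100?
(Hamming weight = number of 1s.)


Counting 1s in 111010100

5


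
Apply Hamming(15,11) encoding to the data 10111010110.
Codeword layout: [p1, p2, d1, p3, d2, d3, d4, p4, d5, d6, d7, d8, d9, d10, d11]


Parity bits: p1=1, p2=1, p3=0, p4=0

111001101010110


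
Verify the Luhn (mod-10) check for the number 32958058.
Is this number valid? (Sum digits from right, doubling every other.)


Luhn sum = 38
38 mod 10 = 8

Invalid (Luhn sum mod 10 = 8)


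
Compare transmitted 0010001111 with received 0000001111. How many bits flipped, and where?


XOR: 0010000000

1 error(s) at position(s): 2


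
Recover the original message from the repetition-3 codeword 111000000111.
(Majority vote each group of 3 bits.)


Groups: 111, 000, 000, 111
Majority votes: 1001

1001


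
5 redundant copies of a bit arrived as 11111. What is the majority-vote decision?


Ones: 5 out of 5
Threshold: 3

1 (5/5 voted 1)


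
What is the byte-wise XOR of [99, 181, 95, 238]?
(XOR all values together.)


XOR chain: 99 ^ 181 ^ 95 ^ 238 = 103

103


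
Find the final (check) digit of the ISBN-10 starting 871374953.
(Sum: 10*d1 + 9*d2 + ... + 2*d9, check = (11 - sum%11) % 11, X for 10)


Weighted sum: 291
291 mod 11 = 5

Check digit: 6


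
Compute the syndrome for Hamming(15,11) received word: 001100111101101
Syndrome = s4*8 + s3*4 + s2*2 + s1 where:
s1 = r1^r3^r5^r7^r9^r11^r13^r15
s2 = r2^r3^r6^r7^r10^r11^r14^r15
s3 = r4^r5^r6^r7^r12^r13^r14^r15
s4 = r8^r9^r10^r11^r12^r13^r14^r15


s1=1, s2=0, s3=1, s4=0

Syndrome = 5 (error at position 5)


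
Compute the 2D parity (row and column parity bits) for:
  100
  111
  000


Row parities: 110
Column parities: 011

Row P: 110, Col P: 011, Corner: 0


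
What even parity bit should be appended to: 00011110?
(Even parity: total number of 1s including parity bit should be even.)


Number of 1s in data: 4
Parity bit: 0

0


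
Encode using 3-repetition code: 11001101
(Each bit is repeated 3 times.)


Each bit -> 3 copies

111111000000111111000111


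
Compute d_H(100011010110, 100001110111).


XOR: 000010100001
Count of 1s: 3

3


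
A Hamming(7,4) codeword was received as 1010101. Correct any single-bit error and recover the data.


Syndrome = 0: no error detected

Data: 1101 (no errors)


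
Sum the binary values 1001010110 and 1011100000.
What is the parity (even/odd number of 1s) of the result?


1001010110 = 598
1011100000 = 736
Sum = 1334 = 10100110110
1s count = 6

even parity (6 ones in 10100110110)


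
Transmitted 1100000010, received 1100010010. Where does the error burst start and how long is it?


XOR: 0000010000

Burst at position 5, length 1


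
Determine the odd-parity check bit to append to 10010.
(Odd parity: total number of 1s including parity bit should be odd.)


Number of 1s in data: 2
Parity bit: 1

1


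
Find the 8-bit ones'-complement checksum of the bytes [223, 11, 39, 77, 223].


Sum = 573 mod 256 = 61
Complement = 194

194


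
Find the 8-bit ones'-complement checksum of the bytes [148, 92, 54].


Sum = 294 mod 256 = 38
Complement = 217

217


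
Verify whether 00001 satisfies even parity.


Number of 1s: 1

No, parity error (1 ones)
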